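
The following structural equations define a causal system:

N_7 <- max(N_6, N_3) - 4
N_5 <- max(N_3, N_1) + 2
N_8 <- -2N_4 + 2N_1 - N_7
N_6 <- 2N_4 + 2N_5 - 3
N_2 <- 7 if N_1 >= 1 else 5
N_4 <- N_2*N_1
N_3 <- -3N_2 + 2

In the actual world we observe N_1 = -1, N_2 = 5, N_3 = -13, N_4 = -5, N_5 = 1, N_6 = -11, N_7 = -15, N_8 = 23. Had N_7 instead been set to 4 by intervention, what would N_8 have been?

4

do(N_7=4) replaces the equation N_7 <- max(N_6, N_3) - 4 with the constant N_7 = 4.
N_2 = 7 if N_1 >= 1 else 5  [with N_1=-1]  = 5
N_4 = N_2*N_1  [with N_2=5, N_1=-1]  = -5
N_8 = -2N_4 + 2N_1 - N_7  [with N_4=-5, N_1=-1, N_7=4]  = 4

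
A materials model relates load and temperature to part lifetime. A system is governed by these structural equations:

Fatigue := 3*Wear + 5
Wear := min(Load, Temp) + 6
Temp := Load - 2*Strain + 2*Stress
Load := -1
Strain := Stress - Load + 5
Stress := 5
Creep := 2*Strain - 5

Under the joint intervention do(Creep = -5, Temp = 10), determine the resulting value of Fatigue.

Setting Creep = -5, Temp = 10 by intervention discards those variables' equations.
Wear = min(Load, Temp) + 6  [with Load=-1, Temp=10]  = 5
Fatigue = 3*Wear + 5  [with Wear=5]  = 20

20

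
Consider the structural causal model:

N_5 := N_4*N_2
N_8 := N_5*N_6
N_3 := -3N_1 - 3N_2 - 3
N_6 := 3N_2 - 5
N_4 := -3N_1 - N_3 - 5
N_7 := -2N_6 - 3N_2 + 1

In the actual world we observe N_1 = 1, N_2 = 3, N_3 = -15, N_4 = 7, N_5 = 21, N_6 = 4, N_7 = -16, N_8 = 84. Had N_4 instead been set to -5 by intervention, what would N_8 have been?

do(N_4=-5) replaces the equation N_4 := -3N_1 - N_3 - 5 with the constant N_4 = -5.
N_5 = N_4*N_2  [with N_4=-5, N_2=3]  = -15
N_6 = 3N_2 - 5  [with N_2=3]  = 4
N_8 = N_5*N_6  [with N_5=-15, N_6=4]  = -60

-60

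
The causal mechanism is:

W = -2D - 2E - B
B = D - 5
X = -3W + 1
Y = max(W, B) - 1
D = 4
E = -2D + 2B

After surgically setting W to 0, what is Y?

-1

Under do(W=0), the mechanism W = -2D - 2E - B is discarded; W is fixed at 0.
B = D - 5  [with D=4]  = -1
Y = max(W, B) - 1  [with W=0, B=-1]  = -1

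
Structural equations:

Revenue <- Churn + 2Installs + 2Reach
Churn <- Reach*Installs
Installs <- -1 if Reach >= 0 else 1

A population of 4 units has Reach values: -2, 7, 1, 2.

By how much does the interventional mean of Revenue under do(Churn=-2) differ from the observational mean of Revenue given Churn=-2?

Every unit gets Churn=-2 under the intervention. Revenue values become -4, 10, -2, 0; E[Revenue|do(Churn=-2)] = 1.
Observing Churn=-2 restricts to units where Churn's equation naturally yields -2: Reach ∈ {-2, 2}. In that subpopulation Revenue = -4, 0, mean -2.
Difference = 1 − (-2) = 3.

3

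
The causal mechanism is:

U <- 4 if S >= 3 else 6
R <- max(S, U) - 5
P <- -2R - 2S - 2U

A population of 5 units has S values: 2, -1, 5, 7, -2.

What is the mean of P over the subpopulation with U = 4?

Observing U=4 restricts to units where U's equation naturally yields 4: S ∈ {5, 7}. In that subpopulation P = -18, -26, mean -22.

-22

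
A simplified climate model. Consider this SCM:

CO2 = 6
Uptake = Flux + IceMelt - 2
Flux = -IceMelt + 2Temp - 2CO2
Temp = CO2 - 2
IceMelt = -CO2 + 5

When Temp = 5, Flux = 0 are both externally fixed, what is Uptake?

Setting Temp = 5, Flux = 0 by intervention discards those variables' equations.
IceMelt = -CO2 + 5  [with CO2=6]  = -1
Uptake = Flux + IceMelt - 2  [with Flux=0, IceMelt=-1]  = -3

-3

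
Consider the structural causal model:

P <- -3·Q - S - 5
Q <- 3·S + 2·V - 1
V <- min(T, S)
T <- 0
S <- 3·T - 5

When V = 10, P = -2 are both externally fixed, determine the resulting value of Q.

4

The joint intervention fixes V = 10, P = -2, removing each variable's own equation.
S = 3·T - 5  [with T=0]  = -5
Q = 3·S + 2·V - 1  [with S=-5, V=10]  = 4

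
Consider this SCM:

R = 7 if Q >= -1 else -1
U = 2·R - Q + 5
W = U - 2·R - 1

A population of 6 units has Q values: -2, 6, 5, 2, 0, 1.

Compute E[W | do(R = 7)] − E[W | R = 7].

0.8

The intervention sets R=7 in all 6 units regardless of Q. Recomputing W per unit gives 6, -2, -1, 2, 4, 3; average 2.
E[W|R=7] averages over only the 5 units with R=7 (Q = 6, 5, 2, 0, 1): W = -2, -1, 2, 4, 3, mean 1.2.
Difference = 2 − 1.2 = 0.8.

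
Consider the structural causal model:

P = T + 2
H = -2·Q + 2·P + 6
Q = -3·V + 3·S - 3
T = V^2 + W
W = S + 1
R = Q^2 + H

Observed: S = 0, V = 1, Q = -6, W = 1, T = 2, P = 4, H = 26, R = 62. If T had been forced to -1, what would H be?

20

Under do(T=-1), the mechanism T = V^2 + W is discarded; T is fixed at -1.
Q = -3·V + 3·S - 3  [with V=1, S=0]  = -6
P = T + 2  [with T=-1]  = 1
H = -2·Q + 2·P + 6  [with Q=-6, P=1]  = 20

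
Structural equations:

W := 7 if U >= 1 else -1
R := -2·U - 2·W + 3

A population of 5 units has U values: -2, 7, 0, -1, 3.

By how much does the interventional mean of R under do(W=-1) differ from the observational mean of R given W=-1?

Every unit gets W=-1 under the intervention. R values become 9, -9, 5, 7, -1; E[R|do(W=-1)] = 2.2.
E[R|W=-1] averages over only the 3 units with W=-1 (U = -2, 0, -1): R = 9, 5, 7, mean 7.
Difference = 2.2 − 7 = -4.8.

-4.8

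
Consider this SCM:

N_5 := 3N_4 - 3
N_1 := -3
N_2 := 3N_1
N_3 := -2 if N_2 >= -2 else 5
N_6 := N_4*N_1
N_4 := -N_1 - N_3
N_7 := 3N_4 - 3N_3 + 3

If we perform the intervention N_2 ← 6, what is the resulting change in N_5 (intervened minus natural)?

21

do(N_2=6) replaces the equation N_2 := 3N_1 with the constant N_2 = 6.
N_3 = -2 if N_2 >= -2 else 5  [with N_2=6]  = -2
N_4 = -N_1 - N_3  [with N_1=-3, N_3=-2]  = 5
N_5 = 3N_4 - 3  [with N_4=5]  = 12
Without intervention: N_2 = 3N_1  [with N_1=-3]  = -9; N_3 = -2 if N_2 >= -2 else 5  [with N_2=-9]  = 5; N_4 = -N_1 - N_3  [with N_1=-3, N_3=5]  = -2; N_5 = 3N_4 - 3  [with N_4=-2]  = -9.
Change = 12 − (-9) = 21.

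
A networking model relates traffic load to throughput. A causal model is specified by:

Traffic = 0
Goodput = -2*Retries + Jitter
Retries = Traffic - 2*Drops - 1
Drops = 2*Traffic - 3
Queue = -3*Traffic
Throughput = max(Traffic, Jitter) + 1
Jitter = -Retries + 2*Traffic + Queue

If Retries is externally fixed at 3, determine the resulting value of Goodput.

The intervention breaks the incoming arrows to Retries: Retries = Traffic - 2*Drops - 1 no longer applies, and Retries = 3.
Queue = -3*Traffic  [with Traffic=0]  = 0
Jitter = -Retries + 2*Traffic + Queue  [with Retries=3, Traffic=0, Queue=0]  = -3
Goodput = -2*Retries + Jitter  [with Retries=3, Jitter=-3]  = -9

-9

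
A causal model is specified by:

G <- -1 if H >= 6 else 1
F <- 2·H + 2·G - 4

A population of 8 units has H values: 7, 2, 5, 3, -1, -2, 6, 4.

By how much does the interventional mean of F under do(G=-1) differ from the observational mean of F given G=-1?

-7

do(G=-1) breaks G's dependence on H. With G=-1 fixed, F across the units is 8, -2, 4, 0, -8, -10, 6, 2, mean 0.
E[F|G=-1] averages over only the 2 units with G=-1 (H = 7, 6): F = 8, 6, mean 7.
Difference = 0 − 7 = -7.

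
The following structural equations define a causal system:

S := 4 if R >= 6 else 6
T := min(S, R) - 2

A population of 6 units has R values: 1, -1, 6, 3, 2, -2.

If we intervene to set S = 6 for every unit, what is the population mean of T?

Under do(S=6), S's equation is replaced by S=6 for every unit. Per-unit T: -1, -3, 4, 1, 0, -4. Mean = -0.5.

-0.5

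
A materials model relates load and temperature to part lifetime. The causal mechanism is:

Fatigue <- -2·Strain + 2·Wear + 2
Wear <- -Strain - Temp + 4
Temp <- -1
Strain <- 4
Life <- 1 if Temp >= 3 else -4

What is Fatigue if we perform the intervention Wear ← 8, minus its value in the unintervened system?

The intervention breaks the incoming arrows to Wear: Wear <- -Strain - Temp + 4 no longer applies, and Wear = 8.
Fatigue = -2·Strain + 2·Wear + 2  [with Strain=4, Wear=8]  = 10
Without intervention: Wear = -Strain - Temp + 4  [with Strain=4, Temp=-1]  = 1; Fatigue = -2·Strain + 2·Wear + 2  [with Strain=4, Wear=1]  = -4.
Change = 10 − (-4) = 14.

14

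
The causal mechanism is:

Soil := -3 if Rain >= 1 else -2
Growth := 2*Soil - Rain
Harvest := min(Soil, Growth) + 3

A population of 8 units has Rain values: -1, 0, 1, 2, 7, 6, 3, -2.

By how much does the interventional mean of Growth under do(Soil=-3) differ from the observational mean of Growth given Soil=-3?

1.8

The intervention sets Soil=-3 in all 8 units regardless of Rain. Recomputing Growth per unit gives -5, -6, -7, -8, -13, -12, -9, -4; average -8.
Conditioning on Soil=-3 selects the 5 unit(s) with Rain ∈ {1, 2, 7, 6, 3}. Their Growth values: -7, -8, -13, -12, -9. Mean = -9.8.
Difference = -8 − (-9.8) = 1.8.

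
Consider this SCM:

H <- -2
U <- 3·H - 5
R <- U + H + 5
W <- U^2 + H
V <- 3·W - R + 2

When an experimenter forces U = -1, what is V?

do(U=-1) replaces the equation U <- 3·H - 5 with the constant U = -1.
R = U + H + 5  [with U=-1, H=-2]  = 2
W = U^2 + H  [with U=-1, H=-2]  = -1
V = 3·W - R + 2  [with W=-1, R=2]  = -3

-3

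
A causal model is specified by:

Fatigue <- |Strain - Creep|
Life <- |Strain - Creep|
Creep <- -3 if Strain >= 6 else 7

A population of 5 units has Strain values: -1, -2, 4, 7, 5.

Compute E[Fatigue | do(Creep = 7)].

Every unit gets Creep=7 under the intervention. Fatigue values become 8, 9, 3, 0, 2; E[Fatigue|do(Creep=7)] = 4.4.

4.4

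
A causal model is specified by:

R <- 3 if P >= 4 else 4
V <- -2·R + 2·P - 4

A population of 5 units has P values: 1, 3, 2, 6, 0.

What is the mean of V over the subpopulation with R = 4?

-9

Conditioning on R=4 selects the 4 unit(s) with P ∈ {1, 3, 2, 0}. Their V values: -10, -6, -8, -12. Mean = -9.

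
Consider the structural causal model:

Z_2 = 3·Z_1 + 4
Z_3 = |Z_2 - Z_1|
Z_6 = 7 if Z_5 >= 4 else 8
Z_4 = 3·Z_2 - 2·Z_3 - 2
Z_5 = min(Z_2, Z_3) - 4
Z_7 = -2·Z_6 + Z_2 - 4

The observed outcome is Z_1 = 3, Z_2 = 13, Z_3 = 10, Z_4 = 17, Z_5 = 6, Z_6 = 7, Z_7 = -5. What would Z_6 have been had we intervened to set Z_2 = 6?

8

Under do(Z_2=6), the mechanism Z_2 = 3·Z_1 + 4 is discarded; Z_2 is fixed at 6.
Z_3 = |Z_2 - Z_1|  [with Z_2=6, Z_1=3]  = 3
Z_5 = min(Z_2, Z_3) - 4  [with Z_2=6, Z_3=3]  = -1
Z_6 = 7 if Z_5 >= 4 else 8  [with Z_5=-1]  = 8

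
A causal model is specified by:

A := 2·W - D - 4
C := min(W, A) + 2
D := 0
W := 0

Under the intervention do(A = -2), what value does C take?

0

The intervention breaks the incoming arrows to A: A := 2·W - D - 4 no longer applies, and A = -2.
C = min(W, A) + 2  [with W=0, A=-2]  = 0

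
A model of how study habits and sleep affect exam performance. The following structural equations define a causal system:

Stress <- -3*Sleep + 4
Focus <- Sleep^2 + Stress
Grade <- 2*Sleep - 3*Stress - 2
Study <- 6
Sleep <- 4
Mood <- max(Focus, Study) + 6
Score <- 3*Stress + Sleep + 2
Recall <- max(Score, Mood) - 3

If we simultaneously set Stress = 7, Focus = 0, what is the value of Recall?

Under do(Stress = 7, Focus = 0), each intervened variable's structural equation is replaced by its fixed value.
Score = 3*Stress + Sleep + 2  [with Stress=7, Sleep=4]  = 27
Mood = max(Focus, Study) + 6  [with Focus=0, Study=6]  = 12
Recall = max(Score, Mood) - 3  [with Score=27, Mood=12]  = 24

24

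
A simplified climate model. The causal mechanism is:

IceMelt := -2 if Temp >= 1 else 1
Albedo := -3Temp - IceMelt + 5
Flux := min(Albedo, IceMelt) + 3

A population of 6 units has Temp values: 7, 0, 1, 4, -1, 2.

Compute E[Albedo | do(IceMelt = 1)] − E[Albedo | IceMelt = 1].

do(IceMelt=1) breaks IceMelt's dependence on Temp. With IceMelt=1 fixed, Albedo across the units is -17, 4, 1, -8, 7, -2, mean -2.5.
Conditioning on IceMelt=1 selects the 2 unit(s) with Temp ∈ {0, -1}. Their Albedo values: 4, 7. Mean = 5.5.
Difference = -2.5 − 5.5 = -8.

-8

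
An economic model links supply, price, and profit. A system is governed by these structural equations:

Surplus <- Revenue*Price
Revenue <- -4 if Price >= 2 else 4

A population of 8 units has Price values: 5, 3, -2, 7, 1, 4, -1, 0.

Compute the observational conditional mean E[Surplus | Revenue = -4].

-19

Conditioning on Revenue=-4 selects the 4 unit(s) with Price ∈ {5, 3, 7, 4}. Their Surplus values: -20, -12, -28, -16. Mean = -19.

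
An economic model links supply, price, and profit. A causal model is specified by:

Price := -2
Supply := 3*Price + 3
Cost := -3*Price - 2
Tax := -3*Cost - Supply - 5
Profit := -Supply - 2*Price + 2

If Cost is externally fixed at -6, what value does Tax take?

16

The intervention breaks the incoming arrows to Cost: Cost := -3*Price - 2 no longer applies, and Cost = -6.
Supply = 3*Price + 3  [with Price=-2]  = -3
Tax = -3*Cost - Supply - 5  [with Cost=-6, Supply=-3]  = 16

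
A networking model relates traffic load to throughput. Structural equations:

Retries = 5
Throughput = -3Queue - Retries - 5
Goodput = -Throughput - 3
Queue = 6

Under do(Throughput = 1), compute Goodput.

The intervention breaks the incoming arrows to Throughput: Throughput = -3Queue - Retries - 5 no longer applies, and Throughput = 1.
Goodput = -Throughput - 3  [with Throughput=1]  = -4

-4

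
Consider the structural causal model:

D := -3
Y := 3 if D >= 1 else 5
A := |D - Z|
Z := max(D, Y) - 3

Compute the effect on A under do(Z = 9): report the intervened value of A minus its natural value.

The intervention breaks the incoming arrows to Z: Z := max(D, Y) - 3 no longer applies, and Z = 9.
A = |D - Z|  [with D=-3, Z=9]  = 12
Without intervention: Y = 3 if D >= 1 else 5  [with D=-3]  = 5; Z = max(D, Y) - 3  [with D=-3, Y=5]  = 2; A = |D - Z|  [with D=-3, Z=2]  = 5.
Change = 12 − 5 = 7.

7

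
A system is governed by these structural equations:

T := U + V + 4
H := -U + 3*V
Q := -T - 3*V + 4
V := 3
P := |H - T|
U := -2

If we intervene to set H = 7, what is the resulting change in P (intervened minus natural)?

Intervening sets H = 7 and removes its equation (H := -U + 3*V).
T = U + V + 4  [with U=-2, V=3]  = 5
P = |H - T|  [with H=7, T=5]  = 2
Without intervention: T = U + V + 4  [with U=-2, V=3]  = 5; H = -U + 3*V  [with U=-2, V=3]  = 11; P = |H - T|  [with H=11, T=5]  = 6.
Change = 2 − 6 = -4.

-4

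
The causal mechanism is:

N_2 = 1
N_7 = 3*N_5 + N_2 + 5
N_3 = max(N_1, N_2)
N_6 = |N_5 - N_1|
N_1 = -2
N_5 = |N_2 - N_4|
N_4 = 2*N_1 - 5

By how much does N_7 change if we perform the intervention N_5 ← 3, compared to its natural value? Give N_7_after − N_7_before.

Under do(N_5=3), the mechanism N_5 = |N_2 - N_4| is discarded; N_5 is fixed at 3.
N_7 = 3*N_5 + N_2 + 5  [with N_5=3, N_2=1]  = 15
Without intervention: N_4 = 2*N_1 - 5  [with N_1=-2]  = -9; N_5 = |N_2 - N_4|  [with N_2=1, N_4=-9]  = 10; N_7 = 3*N_5 + N_2 + 5  [with N_5=10, N_2=1]  = 36.
Change = 15 − 36 = -21.

-21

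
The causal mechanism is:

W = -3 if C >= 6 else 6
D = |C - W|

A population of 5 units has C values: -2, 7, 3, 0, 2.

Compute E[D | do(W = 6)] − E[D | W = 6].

-0.85

The intervention sets W=6 in all 5 units regardless of C. Recomputing D per unit gives 8, 1, 3, 6, 4; average 4.4.
Observing W=6 restricts to units where W's equation naturally yields 6: C ∈ {-2, 3, 0, 2}. In that subpopulation D = 8, 3, 6, 4, mean 5.25.
Difference = 4.4 − 5.25 = -0.85.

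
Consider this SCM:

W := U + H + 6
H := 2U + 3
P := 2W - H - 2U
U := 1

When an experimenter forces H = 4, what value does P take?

Under do(H=4), the mechanism H := 2U + 3 is discarded; H is fixed at 4.
W = U + H + 6  [with U=1, H=4]  = 11
P = 2W - H - 2U  [with W=11, H=4, U=1]  = 16

16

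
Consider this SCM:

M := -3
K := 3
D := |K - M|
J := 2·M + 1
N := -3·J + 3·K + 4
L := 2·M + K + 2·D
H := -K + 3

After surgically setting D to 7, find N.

28

do(D=7) replaces the equation D := |K - M| with the constant D = 7.
N is not downstream of the intervention, so its value is determined by the original equations.
J = 2·M + 1  [with M=-3]  = -5
N = -3·J + 3·K + 4  [with J=-5, K=3]  = 28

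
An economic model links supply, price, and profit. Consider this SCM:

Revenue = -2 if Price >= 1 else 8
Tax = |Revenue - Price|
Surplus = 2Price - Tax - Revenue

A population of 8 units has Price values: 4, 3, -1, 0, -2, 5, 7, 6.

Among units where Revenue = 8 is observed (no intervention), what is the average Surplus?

E[Surplus|Revenue=8] averages over only the 3 units with Revenue=8 (Price = -1, 0, -2): Surplus = -19, -16, -22, mean -19.

-19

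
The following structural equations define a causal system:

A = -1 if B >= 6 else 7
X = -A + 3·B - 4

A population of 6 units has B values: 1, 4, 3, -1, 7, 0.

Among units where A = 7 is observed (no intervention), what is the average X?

-6.8

Observing A=7 restricts to units where A's equation naturally yields 7: B ∈ {1, 4, 3, -1, 0}. In that subpopulation X = -8, 1, -2, -14, -11, mean -6.8.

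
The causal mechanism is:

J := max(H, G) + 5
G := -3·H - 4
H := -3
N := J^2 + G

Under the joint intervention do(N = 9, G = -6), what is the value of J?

Setting N = 9, G = -6 by intervention discards those variables' equations.
J = max(H, G) + 5  [with H=-3, G=-6]  = 2

2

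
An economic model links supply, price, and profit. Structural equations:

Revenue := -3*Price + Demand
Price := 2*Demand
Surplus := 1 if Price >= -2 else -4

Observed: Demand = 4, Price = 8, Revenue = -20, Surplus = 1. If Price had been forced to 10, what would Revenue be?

The intervention breaks the incoming arrows to Price: Price := 2*Demand no longer applies, and Price = 10.
Revenue = -3*Price + Demand  [with Price=10, Demand=4]  = -26

-26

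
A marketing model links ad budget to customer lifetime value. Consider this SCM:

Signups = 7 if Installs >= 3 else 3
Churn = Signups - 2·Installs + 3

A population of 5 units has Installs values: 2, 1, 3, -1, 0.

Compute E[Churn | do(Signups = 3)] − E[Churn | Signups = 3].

-1

The intervention sets Signups=3 in all 5 units regardless of Installs. Recomputing Churn per unit gives 2, 4, 0, 8, 6; average 4.
Conditioning on Signups=3 selects the 4 unit(s) with Installs ∈ {2, 1, -1, 0}. Their Churn values: 2, 4, 8, 6. Mean = 5.
Difference = 4 − 5 = -1.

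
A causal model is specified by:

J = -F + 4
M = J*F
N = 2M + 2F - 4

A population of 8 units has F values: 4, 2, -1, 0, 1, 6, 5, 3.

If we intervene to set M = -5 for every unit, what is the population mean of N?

Under do(M=-5), M's equation is replaced by M=-5 for every unit. Per-unit N: -6, -10, -16, -14, -12, -2, -4, -8. Mean = -9.

-9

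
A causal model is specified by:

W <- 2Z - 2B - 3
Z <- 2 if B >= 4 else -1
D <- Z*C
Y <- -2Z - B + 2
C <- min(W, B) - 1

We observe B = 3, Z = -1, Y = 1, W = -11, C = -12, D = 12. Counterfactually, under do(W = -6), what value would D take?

7

Under do(W=-6), the mechanism W <- 2Z - 2B - 3 is discarded; W is fixed at -6.
Z = 2 if B >= 4 else -1  [with B=3]  = -1
C = min(W, B) - 1  [with W=-6, B=3]  = -7
D = Z*C  [with Z=-1, C=-7]  = 7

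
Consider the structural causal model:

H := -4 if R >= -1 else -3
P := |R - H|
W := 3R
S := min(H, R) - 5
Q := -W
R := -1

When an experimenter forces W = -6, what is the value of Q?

The intervention breaks the incoming arrows to W: W := 3R no longer applies, and W = -6.
Q = -W  [with W=-6]  = 6

6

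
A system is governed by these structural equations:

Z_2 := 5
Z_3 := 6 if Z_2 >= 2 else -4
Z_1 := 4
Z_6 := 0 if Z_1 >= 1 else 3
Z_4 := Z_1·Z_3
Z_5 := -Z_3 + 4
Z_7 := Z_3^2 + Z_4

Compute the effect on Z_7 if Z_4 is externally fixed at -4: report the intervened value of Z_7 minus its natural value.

The intervention breaks the incoming arrows to Z_4: Z_4 := Z_1·Z_3 no longer applies, and Z_4 = -4.
Z_3 = 6 if Z_2 >= 2 else -4  [with Z_2=5]  = 6
Z_7 = Z_3^2 + Z_4  [with Z_3=6, Z_4=-4]  = 32
Without intervention: Z_3 = 6 if Z_2 >= 2 else -4  [with Z_2=5]  = 6; Z_4 = Z_1·Z_3  [with Z_1=4, Z_3=6]  = 24; Z_7 = Z_3^2 + Z_4  [with Z_3=6, Z_4=24]  = 60.
Change = 32 − 60 = -28.

-28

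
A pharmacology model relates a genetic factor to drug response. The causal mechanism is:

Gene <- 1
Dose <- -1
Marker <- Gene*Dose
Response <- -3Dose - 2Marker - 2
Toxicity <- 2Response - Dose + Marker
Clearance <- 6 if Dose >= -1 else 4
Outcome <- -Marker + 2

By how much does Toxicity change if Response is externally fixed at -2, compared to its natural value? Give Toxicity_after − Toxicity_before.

Intervening sets Response = -2 and removes its equation (Response <- -3Dose - 2Marker - 2).
Marker = Gene*Dose  [with Gene=1, Dose=-1]  = -1
Toxicity = 2Response - Dose + Marker  [with Response=-2, Dose=-1, Marker=-1]  = -4
Without intervention: Marker = Gene*Dose  [with Gene=1, Dose=-1]  = -1; Response = -3Dose - 2Marker - 2  [with Dose=-1, Marker=-1]  = 3; Toxicity = 2Response - Dose + Marker  [with Response=3, Dose=-1, Marker=-1]  = 6.
Change = -4 − 6 = -10.

-10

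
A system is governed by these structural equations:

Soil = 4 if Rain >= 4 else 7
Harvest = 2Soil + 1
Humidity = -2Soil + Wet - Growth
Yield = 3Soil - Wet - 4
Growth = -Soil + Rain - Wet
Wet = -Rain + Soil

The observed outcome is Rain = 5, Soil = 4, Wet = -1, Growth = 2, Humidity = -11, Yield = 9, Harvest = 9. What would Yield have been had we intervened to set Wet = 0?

The intervention breaks the incoming arrows to Wet: Wet = -Rain + Soil no longer applies, and Wet = 0.
Soil = 4 if Rain >= 4 else 7  [with Rain=5]  = 4
Yield = 3Soil - Wet - 4  [with Soil=4, Wet=0]  = 8

8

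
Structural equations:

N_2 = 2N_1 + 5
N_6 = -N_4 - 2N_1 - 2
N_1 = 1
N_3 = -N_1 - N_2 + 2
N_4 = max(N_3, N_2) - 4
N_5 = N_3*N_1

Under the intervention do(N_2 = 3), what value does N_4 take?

Under do(N_2=3), the mechanism N_2 = 2N_1 + 5 is discarded; N_2 is fixed at 3.
N_3 = -N_1 - N_2 + 2  [with N_1=1, N_2=3]  = -2
N_4 = max(N_3, N_2) - 4  [with N_3=-2, N_2=3]  = -1

-1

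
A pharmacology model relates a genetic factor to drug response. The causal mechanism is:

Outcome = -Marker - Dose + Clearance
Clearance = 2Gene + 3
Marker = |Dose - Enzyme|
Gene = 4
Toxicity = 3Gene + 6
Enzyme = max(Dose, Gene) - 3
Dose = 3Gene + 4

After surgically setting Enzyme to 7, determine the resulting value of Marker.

The intervention breaks the incoming arrows to Enzyme: Enzyme = max(Dose, Gene) - 3 no longer applies, and Enzyme = 7.
Dose = 3Gene + 4  [with Gene=4]  = 16
Marker = |Dose - Enzyme|  [with Dose=16, Enzyme=7]  = 9

9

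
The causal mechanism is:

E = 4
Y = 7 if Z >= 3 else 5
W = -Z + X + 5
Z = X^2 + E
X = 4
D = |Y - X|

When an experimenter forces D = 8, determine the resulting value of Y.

The intervention breaks the incoming arrows to D: D = |Y - X| no longer applies, and D = 8.
Since Y is not a descendant of the intervened variable, it is unaffected.
Z = X^2 + E  [with X=4, E=4]  = 20
Y = 7 if Z >= 3 else 5  [with Z=20]  = 7

7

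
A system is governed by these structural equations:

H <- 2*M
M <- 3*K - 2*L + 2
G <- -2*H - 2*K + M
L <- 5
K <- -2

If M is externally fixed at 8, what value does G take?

-20

do(M=8) replaces the equation M <- 3*K - 2*L + 2 with the constant M = 8.
H = 2*M  [with M=8]  = 16
G = -2*H - 2*K + M  [with H=16, K=-2, M=8]  = -20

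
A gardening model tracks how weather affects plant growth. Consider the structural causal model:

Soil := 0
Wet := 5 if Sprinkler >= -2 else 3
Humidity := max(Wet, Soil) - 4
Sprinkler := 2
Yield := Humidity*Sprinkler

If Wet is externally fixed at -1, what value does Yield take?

-8

do(Wet=-1) replaces the equation Wet := 5 if Sprinkler >= -2 else 3 with the constant Wet = -1.
Humidity = max(Wet, Soil) - 4  [with Wet=-1, Soil=0]  = -4
Yield = Humidity*Sprinkler  [with Humidity=-4, Sprinkler=2]  = -8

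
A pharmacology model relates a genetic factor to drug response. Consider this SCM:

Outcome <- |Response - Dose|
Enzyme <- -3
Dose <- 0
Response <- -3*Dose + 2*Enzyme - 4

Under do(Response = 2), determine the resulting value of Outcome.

The intervention breaks the incoming arrows to Response: Response <- -3*Dose + 2*Enzyme - 4 no longer applies, and Response = 2.
Outcome = |Response - Dose|  [with Response=2, Dose=0]  = 2

2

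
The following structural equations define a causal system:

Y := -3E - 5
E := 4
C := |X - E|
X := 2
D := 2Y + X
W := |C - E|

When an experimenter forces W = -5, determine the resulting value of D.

do(W=-5) replaces the equation W := |C - E| with the constant W = -5.
No directed path runs from W to D, so D keeps its natural value.
Y = -3E - 5  [with E=4]  = -17
D = 2Y + X  [with Y=-17, X=2]  = -32

-32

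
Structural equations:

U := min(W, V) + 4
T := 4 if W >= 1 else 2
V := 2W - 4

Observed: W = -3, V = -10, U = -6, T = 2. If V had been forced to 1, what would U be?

The intervention breaks the incoming arrows to V: V := 2W - 4 no longer applies, and V = 1.
U = min(W, V) + 4  [with W=-3, V=1]  = 1

1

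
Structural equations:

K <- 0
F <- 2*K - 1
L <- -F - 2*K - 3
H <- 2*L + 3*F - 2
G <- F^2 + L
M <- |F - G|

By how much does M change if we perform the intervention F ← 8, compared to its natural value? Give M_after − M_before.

45

Under do(F=8), the mechanism F <- 2*K - 1 is discarded; F is fixed at 8.
L = -F - 2*K - 3  [with F=8, K=0]  = -11
G = F^2 + L  [with F=8, L=-11]  = 53
M = |F - G|  [with F=8, G=53]  = 45
Without intervention: F = 2*K - 1  [with K=0]  = -1; L = -F - 2*K - 3  [with F=-1, K=0]  = -2; G = F^2 + L  [with F=-1, L=-2]  = -1; M = |F - G|  [with F=-1, G=-1]  = 0.
Change = 45 − 0 = 45.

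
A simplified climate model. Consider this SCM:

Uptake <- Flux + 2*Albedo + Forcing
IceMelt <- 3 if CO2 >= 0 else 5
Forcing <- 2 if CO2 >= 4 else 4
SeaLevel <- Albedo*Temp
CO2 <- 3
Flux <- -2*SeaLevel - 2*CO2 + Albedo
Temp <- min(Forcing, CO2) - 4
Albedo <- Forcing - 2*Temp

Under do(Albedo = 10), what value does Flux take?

Under do(Albedo=10), the mechanism Albedo <- Forcing - 2*Temp is discarded; Albedo is fixed at 10.
Forcing = 2 if CO2 >= 4 else 4  [with CO2=3]  = 4
Temp = min(Forcing, CO2) - 4  [with Forcing=4, CO2=3]  = -1
SeaLevel = Albedo*Temp  [with Albedo=10, Temp=-1]  = -10
Flux = -2*SeaLevel - 2*CO2 + Albedo  [with SeaLevel=-10, CO2=3, Albedo=10]  = 24

24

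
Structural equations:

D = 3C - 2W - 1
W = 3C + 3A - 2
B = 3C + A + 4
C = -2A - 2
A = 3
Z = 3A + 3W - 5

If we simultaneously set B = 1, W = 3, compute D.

Setting B = 1, W = 3 by intervention discards those variables' equations.
C = -2A - 2  [with A=3]  = -8
D = 3C - 2W - 1  [with C=-8, W=3]  = -31

-31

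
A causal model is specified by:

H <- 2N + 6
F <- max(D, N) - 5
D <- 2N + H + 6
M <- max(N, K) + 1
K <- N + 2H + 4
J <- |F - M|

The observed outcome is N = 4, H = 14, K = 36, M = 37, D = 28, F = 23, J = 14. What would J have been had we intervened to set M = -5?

28

The intervention breaks the incoming arrows to M: M <- max(N, K) + 1 no longer applies, and M = -5.
H = 2N + 6  [with N=4]  = 14
D = 2N + H + 6  [with N=4, H=14]  = 28
F = max(D, N) - 5  [with D=28, N=4]  = 23
J = |F - M|  [with F=23, M=-5]  = 28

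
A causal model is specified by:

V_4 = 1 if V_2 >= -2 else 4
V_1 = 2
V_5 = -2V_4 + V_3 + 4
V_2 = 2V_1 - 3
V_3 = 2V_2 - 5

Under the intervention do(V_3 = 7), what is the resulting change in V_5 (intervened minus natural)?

10

do(V_3=7) replaces the equation V_3 = 2V_2 - 5 with the constant V_3 = 7.
V_2 = 2V_1 - 3  [with V_1=2]  = 1
V_4 = 1 if V_2 >= -2 else 4  [with V_2=1]  = 1
V_5 = -2V_4 + V_3 + 4  [with V_4=1, V_3=7]  = 9
Without intervention: V_2 = 2V_1 - 3  [with V_1=2]  = 1; V_3 = 2V_2 - 5  [with V_2=1]  = -3; V_4 = 1 if V_2 >= -2 else 4  [with V_2=1]  = 1; V_5 = -2V_4 + V_3 + 4  [with V_4=1, V_3=-3]  = -1.
Change = 9 − (-1) = 10.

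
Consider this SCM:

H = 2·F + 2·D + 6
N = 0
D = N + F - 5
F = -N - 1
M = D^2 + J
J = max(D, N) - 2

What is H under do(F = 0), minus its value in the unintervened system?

Under do(F=0), the mechanism F = -N - 1 is discarded; F is fixed at 0.
D = N + F - 5  [with N=0, F=0]  = -5
H = 2·F + 2·D + 6  [with F=0, D=-5]  = -4
Without intervention: F = -N - 1  [with N=0]  = -1; D = N + F - 5  [with N=0, F=-1]  = -6; H = 2·F + 2·D + 6  [with F=-1, D=-6]  = -8.
Change = -4 − (-8) = 4.

4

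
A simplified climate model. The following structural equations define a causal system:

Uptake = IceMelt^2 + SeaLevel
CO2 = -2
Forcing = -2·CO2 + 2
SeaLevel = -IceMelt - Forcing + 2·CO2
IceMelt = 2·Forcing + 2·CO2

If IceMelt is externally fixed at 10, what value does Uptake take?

80

do(IceMelt=10) replaces the equation IceMelt = 2·Forcing + 2·CO2 with the constant IceMelt = 10.
Forcing = -2·CO2 + 2  [with CO2=-2]  = 6
SeaLevel = -IceMelt - Forcing + 2·CO2  [with IceMelt=10, Forcing=6, CO2=-2]  = -20
Uptake = IceMelt^2 + SeaLevel  [with IceMelt=10, SeaLevel=-20]  = 80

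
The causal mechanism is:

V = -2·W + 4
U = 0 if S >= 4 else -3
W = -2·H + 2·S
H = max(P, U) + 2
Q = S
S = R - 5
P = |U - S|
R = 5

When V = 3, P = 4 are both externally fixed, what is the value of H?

Under do(V = 3, P = 4), each intervened variable's structural equation is replaced by its fixed value.
S = R - 5  [with R=5]  = 0
U = 0 if S >= 4 else -3  [with S=0]  = -3
H = max(P, U) + 2  [with P=4, U=-3]  = 6

6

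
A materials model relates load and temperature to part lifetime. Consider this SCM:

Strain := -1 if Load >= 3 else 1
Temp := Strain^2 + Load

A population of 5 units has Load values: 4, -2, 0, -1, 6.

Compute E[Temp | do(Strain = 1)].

2.4

do(Strain=1) breaks Strain's dependence on Load. With Strain=1 fixed, Temp across the units is 5, -1, 1, 0, 7, mean 2.4.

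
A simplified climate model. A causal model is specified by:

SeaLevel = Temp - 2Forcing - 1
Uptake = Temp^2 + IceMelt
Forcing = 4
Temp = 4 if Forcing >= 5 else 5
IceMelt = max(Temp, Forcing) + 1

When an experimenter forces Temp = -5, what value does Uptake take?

30

do(Temp=-5) replaces the equation Temp = 4 if Forcing >= 5 else 5 with the constant Temp = -5.
IceMelt = max(Temp, Forcing) + 1  [with Temp=-5, Forcing=4]  = 5
Uptake = Temp^2 + IceMelt  [with Temp=-5, IceMelt=5]  = 30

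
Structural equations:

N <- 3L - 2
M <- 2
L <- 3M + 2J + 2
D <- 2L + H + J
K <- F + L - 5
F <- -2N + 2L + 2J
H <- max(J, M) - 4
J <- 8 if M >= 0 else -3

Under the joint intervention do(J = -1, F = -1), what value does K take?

Setting J = -1, F = -1 by intervention discards those variables' equations.
L = 3M + 2J + 2  [with M=2, J=-1]  = 6
K = F + L - 5  [with F=-1, L=6]  = 0

0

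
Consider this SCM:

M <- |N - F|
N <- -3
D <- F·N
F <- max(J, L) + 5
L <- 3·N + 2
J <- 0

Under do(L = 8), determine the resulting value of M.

do(L=8) replaces the equation L <- 3·N + 2 with the constant L = 8.
F = max(J, L) + 5  [with J=0, L=8]  = 13
M = |N - F|  [with N=-3, F=13]  = 16

16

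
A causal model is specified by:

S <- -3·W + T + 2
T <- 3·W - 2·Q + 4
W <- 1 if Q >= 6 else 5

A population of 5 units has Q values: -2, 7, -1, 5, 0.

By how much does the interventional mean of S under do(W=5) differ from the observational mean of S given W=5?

do(W=5) breaks W's dependence on Q. With W=5 fixed, S across the units is 10, -8, 8, -4, 6, mean 2.4.
Observing W=5 restricts to units where W's equation naturally yields 5: Q ∈ {-2, -1, 5, 0}. In that subpopulation S = 10, 8, -4, 6, mean 5.
Difference = 2.4 − 5 = -2.6.

-2.6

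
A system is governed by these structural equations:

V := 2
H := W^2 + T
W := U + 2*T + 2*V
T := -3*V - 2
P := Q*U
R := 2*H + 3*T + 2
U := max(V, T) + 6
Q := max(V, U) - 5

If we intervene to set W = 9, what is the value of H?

73

Intervening sets W = 9 and removes its equation (W := U + 2*T + 2*V).
T = -3*V - 2  [with V=2]  = -8
H = W^2 + T  [with W=9, T=-8]  = 73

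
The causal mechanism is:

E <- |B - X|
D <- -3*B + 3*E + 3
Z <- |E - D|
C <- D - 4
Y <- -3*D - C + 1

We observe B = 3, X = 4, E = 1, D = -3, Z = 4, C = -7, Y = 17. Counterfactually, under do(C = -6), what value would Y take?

Intervening sets C = -6 and removes its equation (C <- D - 4).
E = |B - X|  [with B=3, X=4]  = 1
D = -3*B + 3*E + 3  [with B=3, E=1]  = -3
Y = -3*D - C + 1  [with D=-3, C=-6]  = 16

16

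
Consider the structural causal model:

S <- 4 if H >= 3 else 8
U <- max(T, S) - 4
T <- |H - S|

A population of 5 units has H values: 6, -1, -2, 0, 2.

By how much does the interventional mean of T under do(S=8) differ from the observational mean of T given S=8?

Under do(S=8), S's equation is replaced by S=8 for every unit. Per-unit T: 2, 9, 10, 8, 6. Mean = 7.
Conditioning on S=8 selects the 4 unit(s) with H ∈ {-1, -2, 0, 2}. Their T values: 9, 10, 8, 6. Mean = 8.25.
Difference = 7 − 8.25 = -1.25.

-1.25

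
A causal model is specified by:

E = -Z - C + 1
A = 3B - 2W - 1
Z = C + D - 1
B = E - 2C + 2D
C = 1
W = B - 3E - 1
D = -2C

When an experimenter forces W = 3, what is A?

-19

Intervening sets W = 3 and removes its equation (W = B - 3E - 1).
D = -2C  [with C=1]  = -2
Z = C + D - 1  [with C=1, D=-2]  = -2
E = -Z - C + 1  [with Z=-2, C=1]  = 2
B = E - 2C + 2D  [with E=2, C=1, D=-2]  = -4
A = 3B - 2W - 1  [with B=-4, W=3]  = -19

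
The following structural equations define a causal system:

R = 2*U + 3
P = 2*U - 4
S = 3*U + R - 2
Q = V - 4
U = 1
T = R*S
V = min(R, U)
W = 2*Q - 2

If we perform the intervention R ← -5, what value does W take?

do(R=-5) replaces the equation R = 2*U + 3 with the constant R = -5.
V = min(R, U)  [with R=-5, U=1]  = -5
Q = V - 4  [with V=-5]  = -9
W = 2*Q - 2  [with Q=-9]  = -20

-20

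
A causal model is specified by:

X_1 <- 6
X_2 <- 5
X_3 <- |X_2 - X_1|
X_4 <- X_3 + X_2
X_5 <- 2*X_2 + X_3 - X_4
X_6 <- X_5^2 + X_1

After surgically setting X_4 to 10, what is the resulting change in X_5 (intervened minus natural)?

Intervening sets X_4 = 10 and removes its equation (X_4 <- X_3 + X_2).
X_3 = |X_2 - X_1|  [with X_2=5, X_1=6]  = 1
X_5 = 2*X_2 + X_3 - X_4  [with X_2=5, X_3=1, X_4=10]  = 1
Without intervention: X_3 = |X_2 - X_1|  [with X_2=5, X_1=6]  = 1; X_4 = X_3 + X_2  [with X_3=1, X_2=5]  = 6; X_5 = 2*X_2 + X_3 - X_4  [with X_2=5, X_3=1, X_4=6]  = 5.
Change = 1 − 5 = -4.

-4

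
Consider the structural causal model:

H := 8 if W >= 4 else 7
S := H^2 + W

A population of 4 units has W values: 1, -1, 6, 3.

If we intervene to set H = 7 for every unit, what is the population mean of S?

51.25

do(H=7) breaks H's dependence on W. With H=7 fixed, S across the units is 50, 48, 55, 52, mean 51.25.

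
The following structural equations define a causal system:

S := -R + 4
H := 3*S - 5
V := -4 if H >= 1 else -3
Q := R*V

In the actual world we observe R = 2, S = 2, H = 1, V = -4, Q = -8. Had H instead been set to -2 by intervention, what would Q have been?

-6

do(H=-2) replaces the equation H := 3*S - 5 with the constant H = -2.
V = -4 if H >= 1 else -3  [with H=-2]  = -3
Q = R*V  [with R=2, V=-3]  = -6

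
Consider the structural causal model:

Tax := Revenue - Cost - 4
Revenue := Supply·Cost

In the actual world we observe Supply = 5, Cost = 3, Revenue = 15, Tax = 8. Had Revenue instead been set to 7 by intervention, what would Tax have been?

The intervention breaks the incoming arrows to Revenue: Revenue := Supply·Cost no longer applies, and Revenue = 7.
Tax = Revenue - Cost - 4  [with Revenue=7, Cost=3]  = 0

0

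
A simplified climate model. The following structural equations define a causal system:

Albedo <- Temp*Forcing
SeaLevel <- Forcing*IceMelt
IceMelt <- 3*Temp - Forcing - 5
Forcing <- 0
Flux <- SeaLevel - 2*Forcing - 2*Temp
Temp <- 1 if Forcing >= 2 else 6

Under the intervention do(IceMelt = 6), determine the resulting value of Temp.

6

Under do(IceMelt=6), the mechanism IceMelt <- 3*Temp - Forcing - 5 is discarded; IceMelt is fixed at 6.
Since Temp is not a descendant of the intervened variable, it is unaffected.
Temp = 1 if Forcing >= 2 else 6  [with Forcing=0]  = 6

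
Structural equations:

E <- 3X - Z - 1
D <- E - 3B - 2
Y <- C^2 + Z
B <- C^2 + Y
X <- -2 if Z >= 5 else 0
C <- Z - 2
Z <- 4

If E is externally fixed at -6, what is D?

-44

Under do(E=-6), the mechanism E <- 3X - Z - 1 is discarded; E is fixed at -6.
C = Z - 2  [with Z=4]  = 2
Y = C^2 + Z  [with C=2, Z=4]  = 8
B = C^2 + Y  [with C=2, Y=8]  = 12
D = E - 3B - 2  [with E=-6, B=12]  = -44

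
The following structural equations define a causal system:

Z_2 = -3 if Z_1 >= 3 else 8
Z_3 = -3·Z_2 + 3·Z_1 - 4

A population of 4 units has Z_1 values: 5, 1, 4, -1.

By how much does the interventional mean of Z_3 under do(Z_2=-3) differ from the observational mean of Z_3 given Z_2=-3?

-6.75

Every unit gets Z_2=-3 under the intervention. Z_3 values become 20, 8, 17, 2; E[Z_3|do(Z_2=-3)] = 11.75.
E[Z_3|Z_2=-3] averages over only the 2 units with Z_2=-3 (Z_1 = 5, 4): Z_3 = 20, 17, mean 18.5.
Difference = 11.75 − 18.5 = -6.75.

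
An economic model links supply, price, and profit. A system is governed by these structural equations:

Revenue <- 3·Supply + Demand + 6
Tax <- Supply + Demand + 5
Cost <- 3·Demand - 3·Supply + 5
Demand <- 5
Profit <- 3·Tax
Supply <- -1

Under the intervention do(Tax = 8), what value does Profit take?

The intervention breaks the incoming arrows to Tax: Tax <- Supply + Demand + 5 no longer applies, and Tax = 8.
Profit = 3·Tax  [with Tax=8]  = 24

24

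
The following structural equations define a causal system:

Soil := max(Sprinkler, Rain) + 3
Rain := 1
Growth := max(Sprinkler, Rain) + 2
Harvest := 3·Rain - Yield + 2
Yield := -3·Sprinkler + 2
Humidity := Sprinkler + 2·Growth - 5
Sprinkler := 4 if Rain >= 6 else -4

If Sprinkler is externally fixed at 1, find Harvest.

6

Under do(Sprinkler=1), the mechanism Sprinkler := 4 if Rain >= 6 else -4 is discarded; Sprinkler is fixed at 1.
Yield = -3·Sprinkler + 2  [with Sprinkler=1]  = -1
Harvest = 3·Rain - Yield + 2  [with Rain=1, Yield=-1]  = 6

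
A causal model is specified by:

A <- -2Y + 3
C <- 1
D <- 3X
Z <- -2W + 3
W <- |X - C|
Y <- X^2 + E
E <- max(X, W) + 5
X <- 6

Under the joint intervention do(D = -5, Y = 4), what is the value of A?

-5

Under do(D = -5, Y = 4), each intervened variable's structural equation is replaced by its fixed value.
A = -2Y + 3  [with Y=4]  = -5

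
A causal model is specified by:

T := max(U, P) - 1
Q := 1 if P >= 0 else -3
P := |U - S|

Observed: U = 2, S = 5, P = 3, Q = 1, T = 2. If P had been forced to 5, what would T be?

4

do(P=5) replaces the equation P := |U - S| with the constant P = 5.
T = max(U, P) - 1  [with U=2, P=5]  = 4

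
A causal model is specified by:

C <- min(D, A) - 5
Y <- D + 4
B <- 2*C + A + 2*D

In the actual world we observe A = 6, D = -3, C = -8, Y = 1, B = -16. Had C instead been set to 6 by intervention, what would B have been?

12

do(C=6) replaces the equation C <- min(D, A) - 5 with the constant C = 6.
B = 2*C + A + 2*D  [with C=6, A=6, D=-3]  = 12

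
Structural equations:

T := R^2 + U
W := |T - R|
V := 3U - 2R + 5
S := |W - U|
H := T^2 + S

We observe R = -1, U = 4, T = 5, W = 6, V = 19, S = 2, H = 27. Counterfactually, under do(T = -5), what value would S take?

0

The intervention breaks the incoming arrows to T: T := R^2 + U no longer applies, and T = -5.
W = |T - R|  [with T=-5, R=-1]  = 4
S = |W - U|  [with W=4, U=4]  = 0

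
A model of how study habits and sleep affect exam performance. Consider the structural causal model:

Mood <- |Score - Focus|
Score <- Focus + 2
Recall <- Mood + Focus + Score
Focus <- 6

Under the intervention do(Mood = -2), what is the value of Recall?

The intervention breaks the incoming arrows to Mood: Mood <- |Score - Focus| no longer applies, and Mood = -2.
Score = Focus + 2  [with Focus=6]  = 8
Recall = Mood + Focus + Score  [with Mood=-2, Focus=6, Score=8]  = 12

12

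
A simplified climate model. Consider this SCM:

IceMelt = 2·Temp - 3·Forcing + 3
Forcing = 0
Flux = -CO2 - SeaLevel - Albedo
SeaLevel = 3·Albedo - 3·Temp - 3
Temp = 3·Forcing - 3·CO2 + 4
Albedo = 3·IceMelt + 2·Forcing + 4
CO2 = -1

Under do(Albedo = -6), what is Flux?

Under do(Albedo=-6), the mechanism Albedo = 3·IceMelt + 2·Forcing + 4 is discarded; Albedo is fixed at -6.
Temp = 3·Forcing - 3·CO2 + 4  [with Forcing=0, CO2=-1]  = 7
SeaLevel = 3·Albedo - 3·Temp - 3  [with Albedo=-6, Temp=7]  = -42
Flux = -CO2 - SeaLevel - Albedo  [with CO2=-1, SeaLevel=-42, Albedo=-6]  = 49

49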